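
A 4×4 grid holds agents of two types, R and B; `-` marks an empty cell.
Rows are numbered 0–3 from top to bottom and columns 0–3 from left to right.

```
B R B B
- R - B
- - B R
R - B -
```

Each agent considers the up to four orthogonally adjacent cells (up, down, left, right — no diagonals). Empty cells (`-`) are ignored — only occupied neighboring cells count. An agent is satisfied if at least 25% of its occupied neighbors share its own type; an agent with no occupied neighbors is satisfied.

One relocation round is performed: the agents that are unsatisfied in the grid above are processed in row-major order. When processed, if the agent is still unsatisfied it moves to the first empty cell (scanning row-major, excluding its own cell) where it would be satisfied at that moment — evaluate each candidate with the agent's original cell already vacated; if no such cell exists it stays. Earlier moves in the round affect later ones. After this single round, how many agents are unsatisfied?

0

Initially unsatisfied (in order): (0,0), (2,3).
  (0,0) → (1,2).
  (2,3) → (0,0).
Resulting grid:
R R B B
- R B B
- - B -
R - B -
All satisfied now.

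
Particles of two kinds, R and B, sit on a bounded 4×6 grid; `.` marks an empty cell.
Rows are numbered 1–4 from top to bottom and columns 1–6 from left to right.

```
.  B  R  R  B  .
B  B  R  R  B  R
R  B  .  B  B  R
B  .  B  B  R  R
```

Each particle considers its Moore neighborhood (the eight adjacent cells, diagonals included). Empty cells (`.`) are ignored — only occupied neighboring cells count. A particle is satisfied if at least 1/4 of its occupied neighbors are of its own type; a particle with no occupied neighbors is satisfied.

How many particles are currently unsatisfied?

(1,2)B 2/4 ✓
(1,3)R 3/5 ✓
(1,4)R 3/5 ✓
(1,5)B 1/4 ✓
(2,1)B 3/4 ✓
(2,2)B 3/6 ✓
(2,3)R 3/7 ✓
(2,4)R 3/7 ✓
(2,5)B 3/7 ✓
(2,6)R 1/4 ✓
(3,1)R 0/4 ✗
(3,2)B 4/6 ✓
(3,4)B 4/7 ✓
(3,5)B 3/8 ✓
(3,6)R 3/5 ✓
(4,1)B 1/2 ✓
(4,3)B 3/3 ✓
(4,4)B 3/4 ✓
(4,5)R 2/5 ✓
(4,6)R 2/3 ✓
Unsatisfied: (3,1) — 1 in total.

1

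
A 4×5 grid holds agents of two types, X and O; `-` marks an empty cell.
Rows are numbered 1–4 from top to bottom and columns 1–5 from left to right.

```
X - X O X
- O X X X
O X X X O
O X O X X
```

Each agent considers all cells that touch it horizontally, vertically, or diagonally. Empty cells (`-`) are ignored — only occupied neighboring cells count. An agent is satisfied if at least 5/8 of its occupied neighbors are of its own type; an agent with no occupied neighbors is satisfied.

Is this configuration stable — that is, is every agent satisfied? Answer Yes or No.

Row 1: (1,1)X 0/1 not · (1,3)X 2/4 not · (1,4)O 0/5 not · (1,5)X 2/3 satisfied
Row 2: (2,2)O 1/6 not · (2,3)X 5/7 satisfied · (2,4)X 6/8 satisfied · (2,5)X 3/5 not
Row 3: (3,1)O 2/4 not · (3,2)X 3/7 not · (3,3)X 6/8 satisfied · (3,4)X 6/8 satisfied · (3,5)O 0/5 not
Row 4: (4,1)O 1/3 not · (4,2)X 2/5 not · (4,3)O 0/5 not · (4,4)X 3/5 not · (4,5)X 2/3 satisfied
For instance (1,1) has only 0/1 same-type neighbors, below 5/8.

No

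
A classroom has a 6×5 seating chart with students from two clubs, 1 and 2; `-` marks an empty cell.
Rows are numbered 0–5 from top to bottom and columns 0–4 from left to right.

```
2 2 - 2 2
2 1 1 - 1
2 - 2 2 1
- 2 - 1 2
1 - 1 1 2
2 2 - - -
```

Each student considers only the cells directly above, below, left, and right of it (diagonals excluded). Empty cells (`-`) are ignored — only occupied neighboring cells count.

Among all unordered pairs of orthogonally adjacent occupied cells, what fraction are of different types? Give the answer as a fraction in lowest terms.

Scan each occupied cell's neighbors to the right and below so each pair is counted once.
Row 0: 2(0,0)–2(0,1)= 2(0,0)–2(1,0)= 2(0,1)–1(1,1)≠ 2(0,3)–2(0,4)= 2(0,4)–1(1,4)≠  → 2/5 unlike.
Row 1: 2(1,0)–1(1,1)≠ 2(1,0)–2(2,0)= 1(1,1)–1(1,2)= 1(1,2)–2(2,2)≠ 1(1,4)–1(2,4)=  → 2/5 unlike.
Row 2: 2(2,2)–2(2,3)= 2(2,3)–1(2,4)≠ 2(2,3)–1(3,3)≠ 1(2,4)–2(3,4)≠  → 3/4 unlike.
Row 3: 1(3,3)–2(3,4)≠ 1(3,3)–1(4,3)= 2(3,4)–2(4,4)=  → 1/3 unlike.
Row 4: 1(4,0)–2(5,0)≠ 1(4,2)–1(4,3)= 1(4,3)–2(4,4)≠  → 2/3 unlike.
Row 5: 2(5,0)–2(5,1)=  → 0/1 unlike.
Total adjacent occupied pairs: 21; unlike-type pairs: 10.
10/21 is already in lowest terms.

10/21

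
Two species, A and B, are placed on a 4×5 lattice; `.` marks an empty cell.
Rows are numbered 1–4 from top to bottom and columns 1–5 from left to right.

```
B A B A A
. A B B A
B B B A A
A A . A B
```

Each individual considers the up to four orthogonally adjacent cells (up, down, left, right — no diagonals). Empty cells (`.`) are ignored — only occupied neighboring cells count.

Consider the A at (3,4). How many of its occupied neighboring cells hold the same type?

Occupied neighbors of (3,4): (2,4)=B, (4,4)=A, (3,3)=B, (3,5)=A.
Same type (A): 2 of 4.

2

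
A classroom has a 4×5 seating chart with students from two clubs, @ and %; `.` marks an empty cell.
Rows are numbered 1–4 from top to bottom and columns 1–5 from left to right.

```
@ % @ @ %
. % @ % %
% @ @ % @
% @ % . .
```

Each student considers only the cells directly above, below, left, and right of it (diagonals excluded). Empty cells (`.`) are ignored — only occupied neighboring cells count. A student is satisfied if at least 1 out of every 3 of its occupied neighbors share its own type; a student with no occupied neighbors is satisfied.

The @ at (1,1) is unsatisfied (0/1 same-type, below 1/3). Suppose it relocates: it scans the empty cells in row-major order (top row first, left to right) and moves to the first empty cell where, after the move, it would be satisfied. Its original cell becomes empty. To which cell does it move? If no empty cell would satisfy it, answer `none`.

(4,5)

Vacating (1,1). Empty cells in order:
  (2,1): 0/2 same-type → still unsatisfied.
  (4,4): 0/2 same-type → still unsatisfied.
  (4,5): 1/1 same-type → satisfied — stop here.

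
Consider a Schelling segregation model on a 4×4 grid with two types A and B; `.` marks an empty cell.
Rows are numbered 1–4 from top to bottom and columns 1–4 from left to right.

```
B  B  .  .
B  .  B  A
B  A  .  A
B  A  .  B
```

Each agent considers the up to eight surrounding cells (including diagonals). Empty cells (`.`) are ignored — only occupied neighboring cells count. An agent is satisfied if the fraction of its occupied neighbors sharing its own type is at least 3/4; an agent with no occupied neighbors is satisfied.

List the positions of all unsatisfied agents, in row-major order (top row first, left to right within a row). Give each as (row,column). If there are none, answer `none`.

(2,3), (2,4), (3,1), (3,2), (3,4), (4,1), (4,2), (4,4)

(1,1)B 2/2 ok
(1,2)B 3/3 ok
(2,1)B 3/4 ok
(2,3)B 1/4 unhappy
(2,4)A 1/2 unhappy
(3,1)B 2/4 unhappy
(3,2)A 1/5 unhappy
(3,4)A 1/3 unhappy
(4,1)B 1/3 unhappy
(4,2)A 1/3 unhappy
(4,4)B 0/1 unhappy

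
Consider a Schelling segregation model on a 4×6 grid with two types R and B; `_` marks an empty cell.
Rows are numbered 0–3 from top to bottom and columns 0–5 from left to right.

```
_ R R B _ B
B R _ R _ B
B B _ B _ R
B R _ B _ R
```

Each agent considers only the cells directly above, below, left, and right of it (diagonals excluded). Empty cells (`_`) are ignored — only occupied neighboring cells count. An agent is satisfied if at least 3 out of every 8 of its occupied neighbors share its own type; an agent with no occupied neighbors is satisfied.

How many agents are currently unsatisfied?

5

(0,1)R 2/2 ok
(0,2)R 1/2 ok
(0,3)B 0/2 unhappy
(0,5)B 1/1 ok
(1,0)B 1/2 ok
(1,1)R 1/3 unhappy
(1,3)R 0/2 unhappy
(1,5)B 1/2 ok
(2,0)B 3/3 ok
(2,1)B 1/3 unhappy
(2,3)B 1/2 ok
(2,5)R 1/2 ok
(3,0)B 1/2 ok
(3,1)R 0/2 unhappy
(3,3)B 1/1 ok
(3,5)R 1/1 ok
Unsatisfied: (0,3), (1,1), (1,3), (2,1), (3,1) — 5 in total.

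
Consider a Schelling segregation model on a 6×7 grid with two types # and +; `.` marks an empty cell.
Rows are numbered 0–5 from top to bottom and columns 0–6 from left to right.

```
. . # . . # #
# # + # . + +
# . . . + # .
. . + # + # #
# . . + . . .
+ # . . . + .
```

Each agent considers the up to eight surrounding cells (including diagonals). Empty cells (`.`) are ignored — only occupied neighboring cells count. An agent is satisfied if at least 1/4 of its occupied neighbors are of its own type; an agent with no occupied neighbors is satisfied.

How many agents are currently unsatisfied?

3

Row 0: (0,2)# 2/3 ✓ · (0,5)# 1/3 ✓ · (0,6)# 1/3 ✓
Row 1: (1,0)# 2/2 ✓ · (1,1)# 3/4 ✓ · (1,2)+ 0/3 ✗ · (1,3)# 1/3 ✓ · (1,5)+ 2/5 ✓ · (1,6)+ 1/4 ✓
Row 2: (2,0)# 2/2 ✓ · (2,4)+ 2/6 ✓ · (2,5)# 2/6 ✓
Row 3: (3,2)+ 1/2 ✓ · (3,3)# 0/4 ✗ · (3,4)+ 2/5 ✓ · (3,5)# 2/4 ✓ · (3,6)# 2/2 ✓
Row 4: (4,0)# 1/2 ✓ · (4,3)+ 2/3 ✓
Row 5: (5,0)+ 0/2 ✗ · (5,1)# 1/2 ✓ · (5,5)+ 0/0 ✓
Unsatisfied: (1,2), (3,3), (5,0) — 3 in total.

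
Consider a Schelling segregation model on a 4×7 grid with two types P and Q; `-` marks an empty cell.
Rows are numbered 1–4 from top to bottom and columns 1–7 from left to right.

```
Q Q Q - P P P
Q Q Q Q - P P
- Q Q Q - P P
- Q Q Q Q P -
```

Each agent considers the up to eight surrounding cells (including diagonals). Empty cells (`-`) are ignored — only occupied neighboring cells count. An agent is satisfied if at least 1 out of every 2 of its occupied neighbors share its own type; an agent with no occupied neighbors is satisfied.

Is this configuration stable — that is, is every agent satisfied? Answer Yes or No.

Yes

(1,1)Q 3/3 satisfied
(1,2)Q 5/5 satisfied
(1,3)Q 4/4 satisfied
(1,5)P 2/3 satisfied
(1,6)P 4/4 satisfied
(1,7)P 3/3 satisfied
(2,1)Q 4/4 satisfied
(2,2)Q 7/7 satisfied
(2,3)Q 7/7 satisfied
(2,4)Q 4/5 satisfied
(2,6)P 6/6 satisfied
(2,7)P 5/5 satisfied
(3,2)Q 6/6 satisfied
(3,3)Q 8/8 satisfied
(3,4)Q 6/6 satisfied
(3,6)P 4/5 satisfied
(3,7)P 4/4 satisfied
(4,2)Q 3/3 satisfied
(4,3)Q 5/5 satisfied
(4,4)Q 4/4 satisfied
(4,5)Q 2/4 satisfied
(4,6)P 2/3 satisfied
All meet the threshold, so the configuration is stable.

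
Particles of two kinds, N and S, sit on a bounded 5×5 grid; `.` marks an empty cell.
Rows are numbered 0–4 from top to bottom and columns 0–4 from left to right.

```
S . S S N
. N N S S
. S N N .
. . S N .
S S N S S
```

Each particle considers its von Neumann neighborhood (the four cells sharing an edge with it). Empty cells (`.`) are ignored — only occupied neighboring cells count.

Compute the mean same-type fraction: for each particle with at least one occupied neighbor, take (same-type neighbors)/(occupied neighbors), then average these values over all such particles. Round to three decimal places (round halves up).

Row 0: (0,0)S — no occupied neighbors · (0,2)S 1/2 · (0,3)S 2/3 · (0,4)N 0/2
Row 1: (1,1)N 1/2 · (1,2)N 2/4 · (1,3)S 2/4 · (1,4)S 1/2
Row 2: (2,1)S 0/2 · (2,2)N 2/4 · (2,3)N 2/3
Row 3: (3,2)S 0/3 · (3,3)N 1/3
Row 4: (4,0)S 1/1 · (4,1)S 1/2 · (4,2)N 0/3 · (4,3)S 1/3 · (4,4)S 1/1
Sum over 17 particles: 1/2 + 2/3 + 0/2 + 1/2 + 2/4 + 2/4 + 1/2 + 0/2 + 2/4 + 2/3 + 0/3 + 1/3 + 1/1 + 1/2 + 0/3 + 1/3 + 1/1 = 15/2; mean = 15/2 ÷ 17 = 15/34 = 0.441176… → 0.441.

0.441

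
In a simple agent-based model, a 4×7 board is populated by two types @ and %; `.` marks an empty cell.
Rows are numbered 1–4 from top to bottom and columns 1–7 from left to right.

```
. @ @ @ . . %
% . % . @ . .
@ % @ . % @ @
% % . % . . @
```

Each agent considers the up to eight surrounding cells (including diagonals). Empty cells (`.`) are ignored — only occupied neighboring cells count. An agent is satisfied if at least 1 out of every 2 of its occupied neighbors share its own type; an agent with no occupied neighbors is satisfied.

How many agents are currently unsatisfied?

(1,2)@ 1/3 not
(1,3)@ 2/3 satisfied
(1,4)@ 2/3 satisfied
(1,7)% 0/0 satisfied
(2,1)% 1/3 not
(2,3)% 1/5 not
(2,5)@ 2/3 satisfied
(3,1)@ 0/4 not
(3,2)% 4/6 satisfied
(3,3)@ 0/4 not
(3,5)% 1/3 not
(3,6)@ 3/4 satisfied
(3,7)@ 2/2 satisfied
(4,1)% 2/3 satisfied
(4,2)% 2/4 satisfied
(4,4)% 1/2 satisfied
(4,7)@ 2/2 satisfied
Unsatisfied: (1,2), (2,1), (2,3), (3,1), (3,3), (3,5) — 6 in total.

6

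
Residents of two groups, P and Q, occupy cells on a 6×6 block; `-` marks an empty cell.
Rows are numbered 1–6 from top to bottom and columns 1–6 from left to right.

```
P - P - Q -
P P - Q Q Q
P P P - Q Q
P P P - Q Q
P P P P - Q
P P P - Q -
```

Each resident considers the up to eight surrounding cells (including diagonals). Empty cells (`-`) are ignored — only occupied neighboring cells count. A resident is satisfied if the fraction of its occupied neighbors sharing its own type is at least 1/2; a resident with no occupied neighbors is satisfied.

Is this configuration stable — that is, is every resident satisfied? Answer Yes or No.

Row 1: (1,1)P 2/2 satisfied · (1,3)P 1/2 satisfied · (1,5)Q 3/3 satisfied
Row 2: (2,1)P 4/4 satisfied · (2,2)P 6/6 satisfied · (2,4)Q 3/5 satisfied · (2,5)Q 5/5 satisfied · (2,6)Q 4/4 satisfied
Row 3: (3,1)P 5/5 satisfied · (3,2)P 7/7 satisfied · (3,3)P 4/5 satisfied · (3,5)Q 6/6 satisfied · (3,6)Q 5/5 satisfied
Row 4: (4,1)P 5/5 satisfied · (4,2)P 8/8 satisfied · (4,3)P 6/6 satisfied · (4,5)Q 4/5 satisfied · (4,6)Q 4/4 satisfied
Row 5: (5,1)P 5/5 satisfied · (5,2)P 8/8 satisfied · (5,3)P 6/6 satisfied · (5,4)P 3/5 satisfied · (5,6)Q 3/3 satisfied
Row 6: (6,1)P 3/3 satisfied · (6,2)P 5/5 satisfied · (6,3)P 4/4 satisfied · (6,5)Q 1/2 satisfied
All meet the threshold, so the configuration is stable.

Yes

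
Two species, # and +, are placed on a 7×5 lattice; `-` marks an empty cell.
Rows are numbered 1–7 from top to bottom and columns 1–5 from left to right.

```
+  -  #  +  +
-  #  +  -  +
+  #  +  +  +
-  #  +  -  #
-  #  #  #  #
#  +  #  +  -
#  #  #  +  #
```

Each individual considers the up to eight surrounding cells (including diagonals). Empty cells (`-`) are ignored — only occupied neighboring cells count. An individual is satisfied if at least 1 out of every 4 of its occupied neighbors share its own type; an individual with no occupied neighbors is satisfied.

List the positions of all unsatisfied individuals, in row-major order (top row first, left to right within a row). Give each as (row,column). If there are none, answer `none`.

(1,1)+ 0/1 ✗
(1,3)# 1/3 ✓
(1,4)+ 3/4 ✓
(1,5)+ 2/2 ✓
(2,2)# 2/6 ✓
(2,3)+ 3/6 ✓
(2,5)+ 4/4 ✓
(3,1)+ 0/3 ✗
(3,2)# 2/6 ✓
(3,3)+ 3/6 ✓
(3,4)+ 5/6 ✓
(3,5)+ 2/3 ✓
(4,2)# 3/6 ✓
(4,3)+ 2/7 ✓
(4,5)# 2/4 ✓
(5,2)# 4/6 ✓
(5,3)# 4/7 ✓
(5,4)# 4/6 ✓
(5,5)# 2/3 ✓
(6,1)# 3/4 ✓
(6,2)+ 0/7 ✗
(6,3)# 5/8 ✓
(6,4)+ 1/7 ✗
(7,1)# 2/3 ✓
(7,2)# 4/5 ✓
(7,3)# 2/5 ✓
(7,4)+ 1/4 ✓
(7,5)# 0/2 ✗

(1,1), (3,1), (6,2), (6,4), (7,5)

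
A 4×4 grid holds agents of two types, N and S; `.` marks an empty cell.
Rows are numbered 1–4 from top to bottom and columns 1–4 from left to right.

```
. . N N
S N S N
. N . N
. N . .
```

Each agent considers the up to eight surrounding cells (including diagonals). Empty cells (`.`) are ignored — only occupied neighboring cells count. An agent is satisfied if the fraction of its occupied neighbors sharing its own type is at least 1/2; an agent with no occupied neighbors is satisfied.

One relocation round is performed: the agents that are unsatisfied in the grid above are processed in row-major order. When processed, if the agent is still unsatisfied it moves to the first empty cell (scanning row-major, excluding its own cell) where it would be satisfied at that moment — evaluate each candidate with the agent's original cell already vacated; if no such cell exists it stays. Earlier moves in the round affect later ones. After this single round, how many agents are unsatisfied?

1

Initially unsatisfied (in order): (2,1), (2,3).
  (2,1): no empty cell satisfies it; stays.
  (2,3) → (1,1).
Resulting grid:
S . N N
S N . N
. N . N
. N . .
Unsatisfied now: (2,1).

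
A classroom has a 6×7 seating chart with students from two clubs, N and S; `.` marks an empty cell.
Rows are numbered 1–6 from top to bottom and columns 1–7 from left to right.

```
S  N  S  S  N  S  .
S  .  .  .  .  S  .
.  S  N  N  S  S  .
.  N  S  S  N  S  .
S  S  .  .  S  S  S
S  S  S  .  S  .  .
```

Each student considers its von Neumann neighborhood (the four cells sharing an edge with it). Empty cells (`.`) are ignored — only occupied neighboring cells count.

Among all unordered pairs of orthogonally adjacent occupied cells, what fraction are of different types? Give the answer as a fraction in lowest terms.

Scan each occupied cell's neighbors to the right and below so each pair is counted once.
Row 1: S(1,1)–N(1,2)≠ S(1,1)–S(2,1)= N(1,2)–S(1,3)≠ S(1,3)–S(1,4)= S(1,4)–N(1,5)≠ N(1,5)–S(1,6)≠ S(1,6)–S(2,6)=  → 4/7 unlike.
Row 2: S(2,6)–S(3,6)=  → 0/1 unlike.
Row 3: S(3,2)–N(3,3)≠ S(3,2)–N(4,2)≠ N(3,3)–N(3,4)= N(3,3)–S(4,3)≠ N(3,4)–S(3,5)≠ N(3,4)–S(4,4)≠ S(3,5)–S(3,6)= S(3,5)–N(4,5)≠ S(3,6)–S(4,6)=  → 6/9 unlike.
Row 4: N(4,2)–S(4,3)≠ N(4,2)–S(5,2)≠ S(4,3)–S(4,4)= S(4,4)–N(4,5)≠ N(4,5)–S(4,6)≠ N(4,5)–S(5,5)≠ S(4,6)–S(5,6)=  → 5/7 unlike.
Row 5: S(5,1)–S(5,2)= S(5,1)–S(6,1)= S(5,2)–S(6,2)= S(5,5)–S(5,6)= S(5,5)–S(6,5)= S(5,6)–S(5,7)=  → 0/6 unlike.
Row 6: S(6,1)–S(6,2)= S(6,2)–S(6,3)=  → 0/2 unlike.
Total adjacent occupied pairs: 32; unlike-type pairs: 15.
15/32 is already in lowest terms.

15/32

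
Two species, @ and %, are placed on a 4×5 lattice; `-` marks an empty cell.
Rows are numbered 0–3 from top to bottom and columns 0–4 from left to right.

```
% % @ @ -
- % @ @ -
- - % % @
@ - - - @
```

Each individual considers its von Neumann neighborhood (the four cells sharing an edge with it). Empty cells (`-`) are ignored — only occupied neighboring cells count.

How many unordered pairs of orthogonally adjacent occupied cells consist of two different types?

5

Scan each occupied cell's neighbors to the right and below so each pair is counted once.
Row 0: %(0,0)–%(0,1)= %(0,1)–@(0,2)≠ %(0,1)–%(1,1)= @(0,2)–@(0,3)= @(0,2)–@(1,2)= @(0,3)–@(1,3)=  → 1/6 unlike.
Row 1: %(1,1)–@(1,2)≠ @(1,2)–@(1,3)= @(1,2)–%(2,2)≠ @(1,3)–%(2,3)≠  → 3/4 unlike.
Row 2: %(2,2)–%(2,3)= %(2,3)–@(2,4)≠ @(2,4)–@(3,4)=  → 1/3 unlike.
Total adjacent occupied pairs: 13; unlike-type pairs: 5.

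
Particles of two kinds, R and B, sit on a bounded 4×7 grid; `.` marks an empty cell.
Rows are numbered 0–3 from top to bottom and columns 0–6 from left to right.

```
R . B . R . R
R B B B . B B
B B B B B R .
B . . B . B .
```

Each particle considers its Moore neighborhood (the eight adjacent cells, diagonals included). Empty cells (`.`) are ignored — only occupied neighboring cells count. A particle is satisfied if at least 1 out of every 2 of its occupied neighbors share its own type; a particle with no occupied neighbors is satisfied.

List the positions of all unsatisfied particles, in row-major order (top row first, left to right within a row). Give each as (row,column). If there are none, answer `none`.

Row 0: (0,0)R 1/2 satisfied · (0,2)B 3/3 satisfied · (0,4)R 0/2 not · (0,6)R 0/2 not
Row 1: (1,0)R 1/4 not · (1,1)B 5/7 satisfied · (1,2)B 6/6 satisfied · (1,3)B 5/6 satisfied · (1,5)B 2/5 not · (1,6)B 1/3 not
Row 2: (2,0)B 3/4 satisfied · (2,1)B 5/6 satisfied · (2,2)B 6/6 satisfied · (2,3)B 5/5 satisfied · (2,4)B 5/6 satisfied · (2,5)R 0/4 not
Row 3: (3,0)B 2/2 satisfied · (3,3)B 3/3 satisfied · (3,5)B 1/2 satisfied

(0,4), (0,6), (1,0), (1,5), (1,6), (2,5)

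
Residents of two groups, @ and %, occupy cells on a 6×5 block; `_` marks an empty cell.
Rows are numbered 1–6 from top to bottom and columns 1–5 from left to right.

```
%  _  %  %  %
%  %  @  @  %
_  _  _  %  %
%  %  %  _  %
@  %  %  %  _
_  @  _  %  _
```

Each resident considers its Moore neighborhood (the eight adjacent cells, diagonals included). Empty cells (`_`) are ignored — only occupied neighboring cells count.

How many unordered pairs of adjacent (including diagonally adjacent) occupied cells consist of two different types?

Scan each occupied cell's neighbors to the right and below (and the two forward diagonals) so each pair is counted once.
Row 1: %(1,1)–%(2,1)= %(1,1)–%(2,2)= %(1,3)–%(1,4)= %(1,3)–@(2,3)≠ %(1,3)–@(2,4)≠ %(1,3)–%(2,2)= %(1,4)–%(1,5)= %(1,4)–@(2,4)≠ %(1,4)–%(2,5)= %(1,4)–@(2,3)≠ %(1,5)–%(2,5)= %(1,5)–@(2,4)≠  → 5/12 unlike.
Row 2: %(2,1)–%(2,2)= %(2,2)–@(2,3)≠ @(2,3)–@(2,4)= @(2,3)–%(3,4)≠ @(2,4)–%(2,5)≠ @(2,4)–%(3,4)≠ @(2,4)–%(3,5)≠ %(2,5)–%(3,5)= %(2,5)–%(3,4)=  → 5/9 unlike.
Row 3: %(3,4)–%(3,5)= %(3,4)–%(4,5)= %(3,4)–%(4,3)= %(3,5)–%(4,5)=  → 0/4 unlike.
Row 4: %(4,1)–%(4,2)= %(4,1)–@(5,1)≠ %(4,1)–%(5,2)= %(4,2)–%(4,3)= %(4,2)–%(5,2)= %(4,2)–%(5,3)= %(4,2)–@(5,1)≠ %(4,3)–%(5,3)= %(4,3)–%(5,4)= %(4,3)–%(5,2)= %(4,5)–%(5,4)=  → 2/11 unlike.
Row 5: @(5,1)–%(5,2)≠ @(5,1)–@(6,2)= %(5,2)–%(5,3)= %(5,2)–@(6,2)≠ %(5,3)–%(5,4)= %(5,3)–%(6,4)= %(5,3)–@(6,2)≠ %(5,4)–%(6,4)=  → 3/8 unlike.
Total adjacent occupied pairs: 44; unlike-type pairs: 15.

15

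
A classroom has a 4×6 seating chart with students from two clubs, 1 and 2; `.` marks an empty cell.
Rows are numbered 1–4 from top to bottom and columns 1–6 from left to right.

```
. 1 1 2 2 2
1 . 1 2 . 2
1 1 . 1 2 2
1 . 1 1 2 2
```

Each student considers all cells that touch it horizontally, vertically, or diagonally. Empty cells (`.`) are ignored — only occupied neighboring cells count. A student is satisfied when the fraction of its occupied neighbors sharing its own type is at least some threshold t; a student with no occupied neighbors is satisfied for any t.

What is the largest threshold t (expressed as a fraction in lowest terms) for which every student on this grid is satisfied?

1/2

Row 1: (1,2)1 3/3 · (1,3)1 2/4 · (1,4)2 2/4 · (1,5)2 4/4 · (1,6)2 2/2
Row 2: (2,1)1 3/3 · (2,3)1 4/6 · (2,4)2 3/6 · (2,6)2 4/4
Row 3: (3,1)1 3/3 · (3,2)1 5/5 · (3,4)1 3/6 · (3,5)2 5/7 · (3,6)2 4/4
Row 4: (4,1)1 2/2 · (4,3)1 3/3 · (4,4)1 2/4 · (4,5)2 3/5 · (4,6)2 3/3
The smallest same-type fraction is 2/4 at (1,3), which reduces to 1/2. Any threshold above that leaves this student unsatisfied.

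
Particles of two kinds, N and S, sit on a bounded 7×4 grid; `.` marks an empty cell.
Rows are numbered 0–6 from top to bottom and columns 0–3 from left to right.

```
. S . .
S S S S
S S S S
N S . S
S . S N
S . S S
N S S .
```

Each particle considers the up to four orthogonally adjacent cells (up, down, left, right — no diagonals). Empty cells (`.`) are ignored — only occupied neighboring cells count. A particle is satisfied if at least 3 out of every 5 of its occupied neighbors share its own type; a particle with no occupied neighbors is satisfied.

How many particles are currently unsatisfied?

Row 0: (0,1)S 1/1 ✓
Row 1: (1,0)S 2/2 ✓ · (1,1)S 4/4 ✓ · (1,2)S 3/3 ✓ · (1,3)S 2/2 ✓
Row 2: (2,0)S 2/3 ✓ · (2,1)S 4/4 ✓ · (2,2)S 3/3 ✓ · (2,3)S 3/3 ✓
Row 3: (3,0)N 0/3 ✗ · (3,1)S 1/2 ✗ · (3,3)S 1/2 ✗
Row 4: (4,0)S 1/2 ✗ · (4,2)S 1/2 ✗ · (4,3)N 0/3 ✗
Row 5: (5,0)S 1/2 ✗ · (5,2)S 3/3 ✓ · (5,3)S 1/2 ✗
Row 6: (6,0)N 0/2 ✗ · (6,1)S 1/2 ✗ · (6,2)S 2/2 ✓
Unsatisfied: (3,0), (3,1), (3,3), (4,0), (4,2), (4,3), (5,0), (5,3), (6,0), (6,1) — 10 in total.

10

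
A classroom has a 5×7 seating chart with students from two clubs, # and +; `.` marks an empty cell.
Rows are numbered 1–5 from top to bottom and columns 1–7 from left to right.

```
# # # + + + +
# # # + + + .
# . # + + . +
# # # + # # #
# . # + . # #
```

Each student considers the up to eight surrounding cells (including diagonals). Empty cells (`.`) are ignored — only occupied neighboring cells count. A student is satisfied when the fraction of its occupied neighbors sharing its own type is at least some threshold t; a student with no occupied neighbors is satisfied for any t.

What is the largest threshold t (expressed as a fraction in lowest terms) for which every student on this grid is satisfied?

1/4

Row 1: (1,1)# 3/3 · (1,2)# 5/5 · (1,3)# 3/5 · (1,4)+ 3/5 · (1,5)+ 5/5 · (1,6)+ 4/4 · (1,7)+ 2/2
Row 2: (2,1)# 4/4 · (2,2)# 7/7 · (2,3)# 4/7 · (2,4)+ 5/8 · (2,5)+ 7/7 · (2,6)+ 6/6
Row 3: (3,1)# 4/4 · (3,3)# 4/7 · (3,4)+ 4/8 · (3,5)+ 5/7 · (3,7)+ 1/3
Row 4: (4,1)# 3/3 · (4,2)# 6/6 · (4,3)# 3/6 · (4,4)+ 3/7 · (4,5)# 2/6 · (4,6)# 4/6 · (4,7)# 3/4
Row 5: (5,1)# 2/2 · (5,3)# 2/4 · (5,4)+ 1/4 · (5,6)# 4/4 · (5,7)# 3/3
The smallest same-type fraction is 1/4 at (5,4), which reduces to 1/4. Any threshold above that leaves this student unsatisfied.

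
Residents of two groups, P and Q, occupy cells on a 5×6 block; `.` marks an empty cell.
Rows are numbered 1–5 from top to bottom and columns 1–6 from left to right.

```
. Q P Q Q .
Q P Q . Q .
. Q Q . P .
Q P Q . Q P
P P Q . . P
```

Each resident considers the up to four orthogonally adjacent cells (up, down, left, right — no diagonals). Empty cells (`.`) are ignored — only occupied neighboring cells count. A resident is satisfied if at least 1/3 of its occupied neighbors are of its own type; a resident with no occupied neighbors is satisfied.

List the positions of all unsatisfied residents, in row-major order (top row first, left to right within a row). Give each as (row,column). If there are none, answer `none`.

(1,2), (1,3), (2,1), (2,2), (3,5), (4,1), (4,2), (4,5)

(1,2)Q 0/2 ✗
(1,3)P 0/3 ✗
(1,4)Q 1/2 ✓
(1,5)Q 2/2 ✓
(2,1)Q 0/1 ✗
(2,2)P 0/4 ✗
(2,3)Q 1/3 ✓
(2,5)Q 1/2 ✓
(3,2)Q 1/3 ✓
(3,3)Q 3/3 ✓
(3,5)P 0/2 ✗
(4,1)Q 0/2 ✗
(4,2)P 1/4 ✗
(4,3)Q 2/3 ✓
(4,5)Q 0/2 ✗
(4,6)P 1/2 ✓
(5,1)P 1/2 ✓
(5,2)P 2/3 ✓
(5,3)Q 1/2 ✓
(5,6)P 1/1 ✓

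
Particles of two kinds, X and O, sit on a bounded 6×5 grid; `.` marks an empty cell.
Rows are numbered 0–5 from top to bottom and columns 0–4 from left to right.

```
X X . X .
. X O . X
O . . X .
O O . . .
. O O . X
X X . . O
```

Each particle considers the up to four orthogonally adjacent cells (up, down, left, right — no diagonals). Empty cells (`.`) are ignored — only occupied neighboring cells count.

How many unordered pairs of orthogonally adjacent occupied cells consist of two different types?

Scan each occupied cell's neighbors to the right and below so each pair is counted once.
Row 0: X(0,0)–X(0,1)= X(0,1)–X(1,1)=  → 0/2 unlike.
Row 1: X(1,1)–O(1,2)≠  → 1/1 unlike.
Row 2: O(2,0)–O(3,0)=  → 0/1 unlike.
Row 3: O(3,0)–O(3,1)= O(3,1)–O(4,1)=  → 0/2 unlike.
Row 4: O(4,1)–O(4,2)= O(4,1)–X(5,1)≠ X(4,4)–O(5,4)≠  → 2/3 unlike.
Row 5: X(5,0)–X(5,1)=  → 0/1 unlike.
Total adjacent occupied pairs: 10; unlike-type pairs: 3.

3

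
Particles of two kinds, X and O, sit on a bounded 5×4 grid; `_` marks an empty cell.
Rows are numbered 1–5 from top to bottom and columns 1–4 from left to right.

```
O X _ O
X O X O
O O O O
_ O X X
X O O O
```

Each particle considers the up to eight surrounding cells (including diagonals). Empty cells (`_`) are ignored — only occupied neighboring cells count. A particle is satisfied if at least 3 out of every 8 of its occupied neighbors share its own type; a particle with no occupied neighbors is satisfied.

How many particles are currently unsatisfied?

7

Row 1: (1,1)O 1/3 unhappy · (1,2)X 2/4 ok · (1,4)O 1/2 ok
Row 2: (2,1)X 1/5 unhappy · (2,2)O 4/7 ok · (2,3)X 1/7 unhappy · (2,4)O 3/4 ok
Row 3: (3,1)O 3/4 ok · (3,2)O 4/7 ok · (3,3)O 5/8 ok · (3,4)O 2/5 ok
Row 4: (4,2)O 5/7 ok · (4,3)X 1/8 unhappy · (4,4)X 1/5 unhappy
Row 5: (5,1)X 0/2 unhappy · (5,2)O 2/4 ok · (5,3)O 3/5 ok · (5,4)O 1/3 unhappy
Unsatisfied: (1,1), (2,1), (2,3), (4,3), (4,4), (5,1), (5,4) — 7 in total.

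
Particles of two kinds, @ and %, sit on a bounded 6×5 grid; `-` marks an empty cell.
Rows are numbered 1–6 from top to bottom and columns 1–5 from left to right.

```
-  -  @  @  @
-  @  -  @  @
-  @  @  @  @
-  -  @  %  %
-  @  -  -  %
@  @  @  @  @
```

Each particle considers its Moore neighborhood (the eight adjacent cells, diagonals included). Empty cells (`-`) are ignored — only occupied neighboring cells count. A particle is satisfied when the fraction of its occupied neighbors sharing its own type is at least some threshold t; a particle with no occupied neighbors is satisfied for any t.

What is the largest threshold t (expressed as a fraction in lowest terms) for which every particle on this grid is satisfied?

Row 1: (1,3)@ 3/3 · (1,4)@ 4/4 · (1,5)@ 3/3
Row 2: (2,2)@ 3/3 · (2,4)@ 7/7 · (2,5)@ 5/5
Row 3: (3,2)@ 3/3 · (3,3)@ 5/6 · (3,4)@ 5/7 · (3,5)@ 3/5
Row 4: (4,3)@ 4/5 · (4,4)% 2/6 · (4,5)% 2/4
Row 5: (5,2)@ 4/4 · (5,5)% 2/4
Row 6: (6,1)@ 2/2 · (6,2)@ 3/3 · (6,3)@ 3/3 · (6,4)@ 2/3 · (6,5)@ 1/2
The smallest same-type fraction is 2/6 at (4,4), which reduces to 1/3. Any threshold above that leaves this particle unsatisfied.

1/3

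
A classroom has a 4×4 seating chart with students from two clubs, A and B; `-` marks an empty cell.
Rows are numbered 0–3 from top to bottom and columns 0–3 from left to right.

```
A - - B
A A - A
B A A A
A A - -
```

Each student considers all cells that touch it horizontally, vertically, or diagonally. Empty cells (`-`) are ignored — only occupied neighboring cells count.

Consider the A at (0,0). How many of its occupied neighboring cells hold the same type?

2

Occupied neighbors of (0,0): (1,0)=A, (1,1)=A.
Same type (A): 2 of 2.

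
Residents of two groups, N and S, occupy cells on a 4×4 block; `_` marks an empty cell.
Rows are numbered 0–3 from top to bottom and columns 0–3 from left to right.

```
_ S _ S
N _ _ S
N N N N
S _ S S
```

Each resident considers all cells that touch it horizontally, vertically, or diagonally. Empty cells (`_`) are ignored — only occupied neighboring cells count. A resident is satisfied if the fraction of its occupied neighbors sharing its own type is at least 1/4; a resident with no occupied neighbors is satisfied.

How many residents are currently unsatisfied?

Row 0: (0,1)S 0/1 ✗ · (0,3)S 1/1 ✓
Row 1: (1,0)N 2/3 ✓ · (1,3)S 1/3 ✓
Row 2: (2,0)N 2/3 ✓ · (2,1)N 3/5 ✓ · (2,2)N 2/5 ✓ · (2,3)N 1/4 ✓
Row 3: (3,0)S 0/2 ✗ · (3,2)S 1/4 ✓ · (3,3)S 1/3 ✓
Unsatisfied: (0,1), (3,0) — 2 in total.

2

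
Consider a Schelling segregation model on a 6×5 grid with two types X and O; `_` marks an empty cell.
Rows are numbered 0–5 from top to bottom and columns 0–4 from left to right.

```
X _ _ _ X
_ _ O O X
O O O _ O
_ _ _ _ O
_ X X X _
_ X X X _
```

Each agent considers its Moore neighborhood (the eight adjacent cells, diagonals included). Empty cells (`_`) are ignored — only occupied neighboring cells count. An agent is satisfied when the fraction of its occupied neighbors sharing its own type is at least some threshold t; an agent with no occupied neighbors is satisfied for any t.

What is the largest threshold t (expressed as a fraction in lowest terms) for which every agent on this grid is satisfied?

Row 0: (0,0)X — no occupied neighbors · (0,4)X 1/2
Row 1: (1,2)O 3/3 · (1,3)O 3/5 · (1,4)X 1/3
Row 2: (2,0)O 1/1 · (2,1)O 3/3 · (2,2)O 3/3 · (2,4)O 2/3
Row 3: (3,4)O 1/2
Row 4: (4,1)X 3/3 · (4,2)X 5/5 · (4,3)X 3/4
Row 5: (5,1)X 3/3 · (5,2)X 5/5 · (5,3)X 3/3
The smallest same-type fraction is 1/3 at (1,4), which reduces to 1/3. Any threshold above that leaves this agent unsatisfied.

1/3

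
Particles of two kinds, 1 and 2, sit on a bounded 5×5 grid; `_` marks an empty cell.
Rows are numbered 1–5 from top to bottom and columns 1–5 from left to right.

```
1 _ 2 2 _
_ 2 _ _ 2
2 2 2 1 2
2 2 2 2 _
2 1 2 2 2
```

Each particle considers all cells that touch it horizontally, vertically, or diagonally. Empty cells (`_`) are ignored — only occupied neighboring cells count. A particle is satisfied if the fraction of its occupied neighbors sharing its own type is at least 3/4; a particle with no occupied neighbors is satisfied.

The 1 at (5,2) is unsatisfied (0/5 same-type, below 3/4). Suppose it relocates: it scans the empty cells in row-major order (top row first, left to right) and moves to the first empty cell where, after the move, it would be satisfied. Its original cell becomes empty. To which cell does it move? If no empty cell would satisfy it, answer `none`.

Vacating (5,2). Empty cells in order:
  (1,2): 1/3 same-type → still unsatisfied.
  (1,5): 0/2 same-type → still unsatisfied.
  (2,1): 1/4 same-type → still unsatisfied.
  (2,3): 1/6 same-type → still unsatisfied.
  (2,4): 1/6 same-type → still unsatisfied.
  (4,5): 1/5 same-type → still unsatisfied.

none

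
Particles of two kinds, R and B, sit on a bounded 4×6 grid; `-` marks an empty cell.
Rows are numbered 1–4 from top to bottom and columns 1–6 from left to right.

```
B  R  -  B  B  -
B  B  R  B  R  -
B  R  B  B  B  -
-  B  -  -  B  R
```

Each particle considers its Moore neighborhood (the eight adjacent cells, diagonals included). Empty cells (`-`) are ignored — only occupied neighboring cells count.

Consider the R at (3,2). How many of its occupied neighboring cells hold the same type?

1

Occupied neighbors of (3,2): (2,1)=B, (2,2)=B, (2,3)=R, (3,1)=B, (3,3)=B, (4,2)=B.
Same type (R): 1 of 6.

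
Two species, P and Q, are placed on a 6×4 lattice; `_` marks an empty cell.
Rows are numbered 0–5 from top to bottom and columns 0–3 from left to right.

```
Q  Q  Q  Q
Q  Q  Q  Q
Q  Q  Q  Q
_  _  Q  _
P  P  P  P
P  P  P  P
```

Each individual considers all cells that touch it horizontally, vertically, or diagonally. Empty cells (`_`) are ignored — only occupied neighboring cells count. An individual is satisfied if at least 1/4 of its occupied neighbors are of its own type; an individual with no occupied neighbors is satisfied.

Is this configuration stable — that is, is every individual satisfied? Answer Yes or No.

Yes

(0,0)Q 3/3 ok
(0,1)Q 5/5 ok
(0,2)Q 5/5 ok
(0,3)Q 3/3 ok
(1,0)Q 5/5 ok
(1,1)Q 8/8 ok
(1,2)Q 8/8 ok
(1,3)Q 5/5 ok
(2,0)Q 3/3 ok
(2,1)Q 6/6 ok
(2,2)Q 6/6 ok
(2,3)Q 4/4 ok
(3,2)Q 3/6 ok
(4,0)P 3/3 ok
(4,1)P 5/6 ok
(4,2)P 5/6 ok
(4,3)P 3/4 ok
(5,0)P 3/3 ok
(5,1)P 5/5 ok
(5,2)P 5/5 ok
(5,3)P 3/3 ok
All meet the threshold, so the configuration is stable.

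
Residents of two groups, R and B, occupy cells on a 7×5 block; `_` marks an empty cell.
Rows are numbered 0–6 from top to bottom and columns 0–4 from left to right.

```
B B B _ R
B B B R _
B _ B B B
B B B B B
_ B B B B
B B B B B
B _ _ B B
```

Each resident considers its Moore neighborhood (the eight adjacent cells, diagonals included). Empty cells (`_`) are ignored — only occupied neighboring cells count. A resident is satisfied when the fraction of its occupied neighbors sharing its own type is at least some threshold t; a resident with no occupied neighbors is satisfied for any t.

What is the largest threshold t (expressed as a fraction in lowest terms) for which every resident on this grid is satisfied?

Row 0: (0,0)B 3/3 · (0,1)B 5/5 · (0,2)B 3/4 · (0,4)R 1/1
Row 1: (1,0)B 4/4 · (1,1)B 7/7 · (1,2)B 5/6 · (1,3)R 1/6
Row 2: (2,0)B 4/4 · (2,2)B 6/7 · (2,3)B 6/7 · (2,4)B 3/4
Row 3: (3,0)B 3/3 · (3,1)B 6/6 · (3,2)B 7/7 · (3,3)B 8/8 · (3,4)B 5/5
Row 4: (4,1)B 7/7 · (4,2)B 8/8 · (4,3)B 8/8 · (4,4)B 5/5
Row 5: (5,0)B 3/3 · (5,1)B 5/5 · (5,2)B 6/6 · (5,3)B 7/7 · (5,4)B 5/5
Row 6: (6,0)B 2/2 · (6,3)B 4/4 · (6,4)B 3/3
The smallest same-type fraction is 1/6 at (1,3), which reduces to 1/6. Any threshold above that leaves this resident unsatisfied.

1/6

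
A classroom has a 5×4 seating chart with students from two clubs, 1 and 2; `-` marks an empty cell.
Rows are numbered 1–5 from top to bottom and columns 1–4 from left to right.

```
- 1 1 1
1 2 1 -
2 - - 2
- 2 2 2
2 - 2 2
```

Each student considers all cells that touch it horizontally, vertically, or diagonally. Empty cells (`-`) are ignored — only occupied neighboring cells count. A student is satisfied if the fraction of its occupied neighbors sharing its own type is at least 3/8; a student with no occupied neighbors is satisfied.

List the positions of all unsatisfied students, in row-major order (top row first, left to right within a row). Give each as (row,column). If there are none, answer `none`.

(2,1), (2,2)

Row 1: (1,2)1 3/4 ok · (1,3)1 3/4 ok · (1,4)1 2/2 ok
Row 2: (2,1)1 1/3 unhappy · (2,2)2 1/5 unhappy · (2,3)1 3/5 ok
Row 3: (3,1)2 2/3 ok · (3,4)2 2/3 ok
Row 4: (4,2)2 4/4 ok · (4,3)2 5/5 ok · (4,4)2 4/4 ok
Row 5: (5,1)2 1/1 ok · (5,3)2 4/4 ok · (5,4)2 3/3 ok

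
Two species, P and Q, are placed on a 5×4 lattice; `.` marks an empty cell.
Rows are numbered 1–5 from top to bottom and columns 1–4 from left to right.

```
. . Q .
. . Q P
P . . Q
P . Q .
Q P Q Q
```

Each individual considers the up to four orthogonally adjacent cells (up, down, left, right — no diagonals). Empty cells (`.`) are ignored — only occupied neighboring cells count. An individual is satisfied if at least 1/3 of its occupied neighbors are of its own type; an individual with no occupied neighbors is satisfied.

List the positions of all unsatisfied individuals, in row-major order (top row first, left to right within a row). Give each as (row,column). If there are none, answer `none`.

Row 1: (1,3)Q 1/1 satisfied
Row 2: (2,3)Q 1/2 satisfied · (2,4)P 0/2 not
Row 3: (3,1)P 1/1 satisfied · (3,4)Q 0/1 not
Row 4: (4,1)P 1/2 satisfied · (4,3)Q 1/1 satisfied
Row 5: (5,1)Q 0/2 not · (5,2)P 0/2 not · (5,3)Q 2/3 satisfied · (5,4)Q 1/1 satisfied

(2,4), (3,4), (5,1), (5,2)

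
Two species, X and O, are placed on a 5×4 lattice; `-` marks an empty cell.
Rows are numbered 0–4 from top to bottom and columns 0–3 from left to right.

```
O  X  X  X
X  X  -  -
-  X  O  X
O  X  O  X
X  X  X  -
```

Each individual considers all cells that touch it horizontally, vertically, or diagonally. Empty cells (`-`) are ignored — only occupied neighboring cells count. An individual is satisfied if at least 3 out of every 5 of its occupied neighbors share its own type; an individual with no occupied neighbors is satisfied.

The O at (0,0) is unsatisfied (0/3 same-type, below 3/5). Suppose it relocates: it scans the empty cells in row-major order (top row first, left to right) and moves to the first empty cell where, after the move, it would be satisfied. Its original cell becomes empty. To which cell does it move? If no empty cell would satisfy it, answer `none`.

none

Vacating (0,0). Empty cells in order:
  (1,2): 1/7 same-type → still unsatisfied.
  (1,3): 1/4 same-type → still unsatisfied.
  (2,0): 1/5 same-type → still unsatisfied.
  (4,3): 1/3 same-type → still unsatisfied.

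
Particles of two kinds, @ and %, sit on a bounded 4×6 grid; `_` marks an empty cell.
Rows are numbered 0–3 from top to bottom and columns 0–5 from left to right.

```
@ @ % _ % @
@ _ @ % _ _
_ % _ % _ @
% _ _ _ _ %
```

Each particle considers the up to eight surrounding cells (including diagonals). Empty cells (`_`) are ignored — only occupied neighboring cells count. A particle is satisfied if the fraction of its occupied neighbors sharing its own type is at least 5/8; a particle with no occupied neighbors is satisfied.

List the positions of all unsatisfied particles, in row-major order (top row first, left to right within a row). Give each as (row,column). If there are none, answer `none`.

(0,2), (0,4), (0,5), (1,2), (2,1), (2,3), (2,5), (3,5)

Row 0: (0,0)@ 2/2 ✓ · (0,1)@ 3/4 ✓ · (0,2)% 1/3 ✗ · (0,4)% 1/2 ✗ · (0,5)@ 0/1 ✗
Row 1: (1,0)@ 2/3 ✓ · (1,2)@ 1/5 ✗ · (1,3)% 3/4 ✓
Row 2: (2,1)% 1/3 ✗ · (2,3)% 1/2 ✗ · (2,5)@ 0/1 ✗
Row 3: (3,0)% 1/1 ✓ · (3,5)% 0/1 ✗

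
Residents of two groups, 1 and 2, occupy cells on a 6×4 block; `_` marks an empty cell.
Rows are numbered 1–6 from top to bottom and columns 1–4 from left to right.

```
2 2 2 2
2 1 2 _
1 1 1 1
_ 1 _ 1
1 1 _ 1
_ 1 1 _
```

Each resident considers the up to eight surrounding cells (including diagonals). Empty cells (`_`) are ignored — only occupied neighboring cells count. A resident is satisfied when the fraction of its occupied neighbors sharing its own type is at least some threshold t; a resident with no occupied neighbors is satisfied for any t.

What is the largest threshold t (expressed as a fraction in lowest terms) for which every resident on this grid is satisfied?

3/8

(1,1)2 2/3
(1,2)2 4/5
(1,3)2 3/4
(1,4)2 2/2
(2,1)2 2/5
(2,2)1 3/8
(2,3)2 3/7
(3,1)1 3/4
(3,2)1 4/6
(3,3)1 5/6
(3,4)1 2/3
(4,2)1 5/5
(4,4)1 3/3
(5,1)1 3/3
(5,2)1 4/4
(5,4)1 2/2
(6,2)1 3/3
(6,3)1 3/3
The smallest same-type fraction is 3/8 at (2,2), which reduces to 3/8. Any threshold above that leaves this resident unsatisfied.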